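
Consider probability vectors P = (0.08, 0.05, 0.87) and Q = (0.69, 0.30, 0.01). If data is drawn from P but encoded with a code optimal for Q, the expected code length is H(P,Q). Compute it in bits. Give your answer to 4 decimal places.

H(P,Q) = −Σ p·log₂ q.
  −0.08·log₂(0.69) = 0.04283
  −0.05·log₂(0.30) = 0.08685
  −0.87·log₂(0.01) = 5.78015
H(P,Q) = 5.9098 bits.

5.9098 bits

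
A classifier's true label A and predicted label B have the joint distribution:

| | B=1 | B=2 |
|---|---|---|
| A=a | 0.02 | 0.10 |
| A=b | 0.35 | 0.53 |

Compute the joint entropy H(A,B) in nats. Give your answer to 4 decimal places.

1.0124 nats

H(A,B) = −Σ p(x,y)·ln p(x,y) over all 4 cells.
  cell (a,1): −0.02·ln0.02 = 0.07824
  cell (a,2): −0.10·ln0.10 = 0.23026
  cell (b,1): −0.35·ln0.35 = 0.36744
  cell (b,2): −0.53·ln0.53 = 0.33649
Sum = 1.0124 nats.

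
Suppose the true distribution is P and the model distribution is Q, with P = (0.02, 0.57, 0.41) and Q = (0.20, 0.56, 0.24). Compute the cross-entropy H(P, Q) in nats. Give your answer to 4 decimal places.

0.9478 nats

H(P,Q) = −Σ p·ln q.
  −0.02·ln(0.20) = 0.03219
  −0.57·ln(0.56) = 0.33050
  −0.41·ln(0.24) = 0.58512
H(P,Q) = 0.9478 nats.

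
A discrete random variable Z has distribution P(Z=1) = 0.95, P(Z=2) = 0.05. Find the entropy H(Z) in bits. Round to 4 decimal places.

H(Z) = −Σ p·log₂ p.
  −(0.95)·log₂(0.95) = 0.07030
  −(0.05)·log₂(0.05) = 0.21610
Sum: 0.07030 + 0.21610 = 0.2864 bits.

0.2864 bits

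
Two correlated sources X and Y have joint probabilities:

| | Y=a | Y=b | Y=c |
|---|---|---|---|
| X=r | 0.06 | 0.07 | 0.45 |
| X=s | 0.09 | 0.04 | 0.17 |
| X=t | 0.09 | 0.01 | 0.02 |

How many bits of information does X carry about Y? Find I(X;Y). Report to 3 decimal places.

0.162 bits

Marginals: p(X) = (0.5800, 0.3000, 0.1200), p(Y) = (0.2400, 0.1200, 0.6400).
I(X;Y) = Σ p(x,y)·log₂[p(x,y)/(p(x)p(y))].
  (r,a): 0.06·log₂(0.4310) = -0.0728
  (r,b): 0.07·log₂(1.0057) = 0.0006
  (r,c): 0.45·log₂(1.2123) = 0.1250
  (s,a): 0.09·log₂(1.2500) = 0.0290
  (s,b): 0.04·log₂(1.1111) = 0.0061
  (s,c): 0.17·log₂(0.8854) = -0.0298
  (t,a): 0.09·log₂(3.1250) = 0.1479
  (t,b): 0.01·log₂(0.6944) = -0.0053
  (t,c): 0.02·log₂(0.2604) = -0.0388
Sum = 0.162 bits.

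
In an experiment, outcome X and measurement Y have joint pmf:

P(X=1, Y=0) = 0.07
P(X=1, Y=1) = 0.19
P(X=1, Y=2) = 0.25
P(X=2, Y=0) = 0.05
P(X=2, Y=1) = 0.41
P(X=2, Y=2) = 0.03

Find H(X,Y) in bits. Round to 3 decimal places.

2.119 bits

H(X,Y) = −Σ p(x,y)·log₂ p(x,y) over all 6 cells.
  cell (1,0): −0.07·log₂0.07 = 0.2686
  cell (1,1): −0.19·log₂0.19 = 0.4552
  cell (1,2): −0.25·log₂0.25 = 0.5000
  cell (2,0): −0.05·log₂0.05 = 0.2161
  cell (2,1): −0.41·log₂0.41 = 0.5274
  cell (2,2): −0.03·log₂0.03 = 0.1518
Sum = 2.119 bits.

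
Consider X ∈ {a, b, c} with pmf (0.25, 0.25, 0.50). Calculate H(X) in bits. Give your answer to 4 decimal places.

H(X) = −Σ p·log₂ p.
  −(0.25)·log₂(0.25) = 0.50000
  −(0.25)·log₂(0.25) = 0.50000
  −(0.50)·log₂(0.50) = 0.50000
Sum: 0.50000 + 0.50000 + 0.50000 = 1.5000 bits.

1.5000 bits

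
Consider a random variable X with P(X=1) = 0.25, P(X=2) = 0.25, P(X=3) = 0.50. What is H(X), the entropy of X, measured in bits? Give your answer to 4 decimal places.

H(X) = −Σ p·log₂ p.
  −(0.25)·log₂(0.25) = 0.50000
  −(0.25)·log₂(0.25) = 0.50000
  −(0.50)·log₂(0.50) = 0.50000
Sum: 0.50000 + 0.50000 + 0.50000 = 1.5000 bits.

1.5000 bits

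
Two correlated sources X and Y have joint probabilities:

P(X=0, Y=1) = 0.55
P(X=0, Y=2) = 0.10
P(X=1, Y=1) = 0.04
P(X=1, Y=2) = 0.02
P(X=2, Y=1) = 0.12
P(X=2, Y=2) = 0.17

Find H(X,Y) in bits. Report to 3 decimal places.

1.907 bits

H(X,Y) = −Σ p(x,y)·log₂ p(x,y) over all 6 cells.
  cell (0,1): −0.55·log₂0.55 = 0.4744
  cell (0,2): −0.10·log₂0.10 = 0.3322
  cell (1,1): −0.04·log₂0.04 = 0.1858
  cell (1,2): −0.02·log₂0.02 = 0.1129
  cell (2,1): −0.12·log₂0.12 = 0.3671
  cell (2,2): −0.17·log₂0.17 = 0.4346
Sum = 1.907 bits.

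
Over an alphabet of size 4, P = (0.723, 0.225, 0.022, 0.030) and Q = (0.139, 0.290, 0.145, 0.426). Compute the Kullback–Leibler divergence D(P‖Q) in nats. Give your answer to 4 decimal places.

D(P‖Q) = Σ p·ln(p/q).
  0.723·ln(0.723/0.139) = 1.19218
  0.225·ln(0.225/0.290) = -0.05710
  0.022·ln(0.022/0.145) = -0.04149
  0.030·ln(0.030/0.426) = -0.07960
D(P‖Q) = 1.0140 nats.

1.0140 nats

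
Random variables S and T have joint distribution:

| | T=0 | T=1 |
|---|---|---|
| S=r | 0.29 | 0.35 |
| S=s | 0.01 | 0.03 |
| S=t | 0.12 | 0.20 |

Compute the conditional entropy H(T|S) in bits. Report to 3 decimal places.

Chain rule: H(T|S) = H(S,T) − H(S).
Marginals: p(S) = (0.6400, 0.0400, 0.3200), p(T) = (0.4200, 0.5800).
H(S,T) = 2.0977 bits; H(S) = 1.1239 bits.
H(T|S) = 2.0977 − 1.1239 = 0.974 bits.

0.974 bits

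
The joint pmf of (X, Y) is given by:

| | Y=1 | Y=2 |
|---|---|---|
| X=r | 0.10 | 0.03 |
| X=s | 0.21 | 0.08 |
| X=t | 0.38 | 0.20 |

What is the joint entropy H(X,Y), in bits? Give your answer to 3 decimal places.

2.243 bits

H(X,Y) = −Σ p(x,y)·log₂ p(x,y) over all 6 cells.
  cell (r,1): −0.10·log₂0.10 = 0.3322
  cell (r,2): −0.03·log₂0.03 = 0.1518
  cell (s,1): −0.21·log₂0.21 = 0.4728
  cell (s,2): −0.08·log₂0.08 = 0.2915
  cell (t,1): −0.38·log₂0.38 = 0.5305
  cell (t,2): −0.20·log₂0.20 = 0.4644
Sum = 2.243 bits.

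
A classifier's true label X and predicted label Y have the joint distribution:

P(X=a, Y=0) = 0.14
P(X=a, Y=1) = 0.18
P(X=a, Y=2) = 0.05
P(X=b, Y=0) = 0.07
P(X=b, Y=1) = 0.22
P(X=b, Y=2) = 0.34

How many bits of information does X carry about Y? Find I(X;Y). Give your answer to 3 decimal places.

Marginals: p(X) = (0.3700, 0.6300), p(Y) = (0.2100, 0.4000, 0.3900).
I(X;Y) = Σ p(x,y)·log₂[p(x,y)/(p(x)p(y))].
  (a,0): 0.14·log₂(1.8018) = 0.1189
  (a,1): 0.18·log₂(1.2162) = 0.0508
  (a,2): 0.05·log₂(0.3465) = -0.0765
  (b,0): 0.07·log₂(0.5291) = -0.0643
  (b,1): 0.22·log₂(0.8730) = -0.0431
  (b,2): 0.34·log₂(1.3838) = 0.1593
Sum = 0.145 bits.

0.145 bits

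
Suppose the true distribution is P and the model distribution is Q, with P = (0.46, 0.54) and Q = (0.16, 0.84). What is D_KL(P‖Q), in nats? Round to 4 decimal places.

0.2472 nats

D(P‖Q) = Σ p·ln(p/q).
  0.46·ln(0.46/0.16) = 0.48578
  0.54·ln(0.54/0.84) = -0.23859
D(P‖Q) = 0.2472 nats.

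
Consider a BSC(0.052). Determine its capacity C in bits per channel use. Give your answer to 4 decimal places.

Binary symmetric channel: C = 1 − h₂(ε) where h₂ is the binary entropy function.
h₂(0.052) = −0.052·log₂0.052 − 0.948·log₂0.948 = 0.2948.
C = 1 − 0.2948 = 0.7052 bits per channel use.

0.7052 bits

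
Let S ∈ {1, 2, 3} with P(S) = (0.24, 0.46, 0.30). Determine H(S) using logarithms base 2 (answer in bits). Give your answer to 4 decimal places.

H(S) = −Σ p·log₂ p.
  −(0.24)·log₂(0.24) = 0.49413
  −(0.46)·log₂(0.46) = 0.51534
  −(0.30)·log₂(0.30) = 0.52109
Sum: 0.49413 + 0.51534 + 0.52109 = 1.5306 bits.

1.5306 bits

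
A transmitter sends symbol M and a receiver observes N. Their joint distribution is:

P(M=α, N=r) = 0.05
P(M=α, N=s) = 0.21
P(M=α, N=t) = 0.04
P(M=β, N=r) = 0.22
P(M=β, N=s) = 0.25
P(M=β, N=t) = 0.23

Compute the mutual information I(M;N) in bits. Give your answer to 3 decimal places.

0.074 bits

Marginals: p(M) = (0.3000, 0.7000), p(N) = (0.2700, 0.4600, 0.2700).
I(M;N) = H(M) + H(N) − H(M,N).
H(M) = 0.8813, H(N) = 1.5354, H(M,N) = 2.3429.
I(M;N) = 0.8813 + 1.5354 − 2.3429 = 0.074 bits.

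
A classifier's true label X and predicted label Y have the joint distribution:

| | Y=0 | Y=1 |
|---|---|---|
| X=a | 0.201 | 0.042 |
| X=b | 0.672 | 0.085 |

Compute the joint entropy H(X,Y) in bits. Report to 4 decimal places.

H(X,Y) = −Σ p(x,y)·log₂ p(x,y) over all 4 cells.
  cell (a,0): −0.201·log₂0.201 = 0.46526
  cell (a,1): −0.042·log₂0.042 = 0.19209
  cell (b,0): −0.672·log₂0.672 = 0.38537
  cell (b,1): −0.085·log₂0.085 = 0.30229
Sum = 1.3450 bits.

1.3450 bits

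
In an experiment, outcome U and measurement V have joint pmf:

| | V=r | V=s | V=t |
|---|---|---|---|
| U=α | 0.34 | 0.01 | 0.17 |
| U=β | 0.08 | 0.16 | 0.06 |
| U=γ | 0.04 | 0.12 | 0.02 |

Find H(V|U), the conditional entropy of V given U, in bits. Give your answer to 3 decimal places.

Chain rule: H(V|U) = H(U,V) − H(U).
Marginals: p(U) = (0.5200, 0.3000, 0.1800), p(V) = (0.4600, 0.2900, 0.2500).
H(U,V) = 2.6540 bits; H(U) = 1.4570 bits.
H(V|U) = 2.6540 − 1.4570 = 1.197 bits.

1.197 bits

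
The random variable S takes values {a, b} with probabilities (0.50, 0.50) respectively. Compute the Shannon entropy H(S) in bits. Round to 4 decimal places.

H(S) = −Σ p·log₂ p.
  −(0.50)·log₂(0.50) = 0.50000
  −(0.50)·log₂(0.50) = 0.50000
Sum: 0.50000 + 0.50000 = 1.0000 bits.

1.0000 bits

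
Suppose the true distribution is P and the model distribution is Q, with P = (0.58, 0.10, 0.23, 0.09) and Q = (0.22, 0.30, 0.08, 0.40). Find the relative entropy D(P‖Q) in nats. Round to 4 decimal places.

0.5610 nats

D(P‖Q) = Σ p·ln(p/q).
  0.58·ln(0.58/0.22) = 0.56225
  0.10·ln(0.10/0.30) = -0.10986
  0.23·ln(0.23/0.08) = 0.24289
  0.09·ln(0.09/0.40) = -0.13425
D(P‖Q) = 0.5610 nats.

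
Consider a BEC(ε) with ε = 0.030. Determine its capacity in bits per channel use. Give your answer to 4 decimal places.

0.9700 bits

Binary erasure channel: capacity C = 1 − ε.
C = 1 − 0.030 = 0.9700 bits per channel use.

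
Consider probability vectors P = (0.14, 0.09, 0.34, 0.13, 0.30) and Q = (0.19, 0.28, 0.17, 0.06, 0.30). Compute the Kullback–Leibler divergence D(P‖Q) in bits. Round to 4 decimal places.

D(P‖Q) = Σ p·log₂(p/q).
  0.14·log₂(0.14/0.19) = -0.06168
  0.09·log₂(0.09/0.28) = -0.14737
  0.34·log₂(0.34/0.17) = 0.34000
  0.13·log₂(0.13/0.06) = 0.14501
  0.30·log₂(0.30/0.30) = 0.00000
D(P‖Q) = 0.2760 bits.

0.2760 bits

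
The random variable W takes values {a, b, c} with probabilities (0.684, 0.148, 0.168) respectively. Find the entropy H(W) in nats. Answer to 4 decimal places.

H(W) = −Σ p·ln p.
  −(0.684)·ln(0.684) = 0.25978
  −(0.148)·ln(0.148) = 0.28276
  −(0.168)·ln(0.168) = 0.29968
Sum: 0.25978 + 0.28276 + 0.29968 = 0.8422 nats.

0.8422 nats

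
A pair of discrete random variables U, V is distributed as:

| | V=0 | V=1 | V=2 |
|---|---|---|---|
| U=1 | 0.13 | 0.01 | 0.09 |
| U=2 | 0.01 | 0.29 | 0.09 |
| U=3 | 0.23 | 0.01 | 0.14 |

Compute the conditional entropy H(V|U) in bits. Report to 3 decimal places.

Chain rule: H(V|U) = H(U,V) − H(U).
Marginals: p(U) = (0.2300, 0.3900, 0.3800), p(V) = (0.3700, 0.3100, 0.3200).
H(U,V) = 2.6099 bits; H(U) = 1.5479 bits.
H(V|U) = 2.6099 − 1.5479 = 1.062 bits.

1.062 bits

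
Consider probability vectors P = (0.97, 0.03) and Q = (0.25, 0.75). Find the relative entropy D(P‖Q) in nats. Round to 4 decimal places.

1.2186 nats

D(P‖Q) = Σ p·ln(p/q).
  0.97·ln(0.97/0.25) = 1.31516
  0.03·ln(0.03/0.75) = -0.09657
D(P‖Q) = 1.2186 nats.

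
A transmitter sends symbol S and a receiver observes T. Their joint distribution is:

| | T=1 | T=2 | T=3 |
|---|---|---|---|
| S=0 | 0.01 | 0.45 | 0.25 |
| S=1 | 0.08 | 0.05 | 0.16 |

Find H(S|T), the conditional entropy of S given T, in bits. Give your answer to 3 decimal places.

Chain rule: H(S|T) = H(S,T) − H(T).
Marginals: p(S) = (0.7100, 0.2900), p(T) = (0.0900, 0.5000, 0.4100).
H(S,T) = 2.0155 bits; H(T) = 1.3400 bits.
H(S|T) = 2.0155 − 1.3400 = 0.675 bits.

0.675 bits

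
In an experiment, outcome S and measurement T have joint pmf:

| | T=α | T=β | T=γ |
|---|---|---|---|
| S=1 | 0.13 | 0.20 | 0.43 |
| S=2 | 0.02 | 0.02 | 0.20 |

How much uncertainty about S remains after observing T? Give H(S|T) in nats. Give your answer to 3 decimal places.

0.520 nats

Marginals: p(S) = (0.7600, 0.2400), p(T) = (0.1500, 0.2200, 0.6300).
H(S|T) = Σ p(T) · H(S|T=·).
  T=α: p=0.1500, H(S|T=α) = 0.3927
  T=β: p=0.2200, H(S|T=β) = 0.3046
  T=γ: p=0.6300, H(S|T=γ) = 0.6249
Weighted sum = 0.520 nats.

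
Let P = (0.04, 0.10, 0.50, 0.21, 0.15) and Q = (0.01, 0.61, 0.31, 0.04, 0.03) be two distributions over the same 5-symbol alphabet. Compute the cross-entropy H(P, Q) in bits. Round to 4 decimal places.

H(P,Q) = −Σ p·log₂ q.
  −0.04·log₂(0.01) = 0.26575
  −0.10·log₂(0.61) = 0.07131
  −0.50·log₂(0.31) = 0.84483
  −0.21·log₂(0.04) = 0.97521
  −0.15·log₂(0.03) = 0.75883
H(P,Q) = 2.9159 bits.

2.9159 bits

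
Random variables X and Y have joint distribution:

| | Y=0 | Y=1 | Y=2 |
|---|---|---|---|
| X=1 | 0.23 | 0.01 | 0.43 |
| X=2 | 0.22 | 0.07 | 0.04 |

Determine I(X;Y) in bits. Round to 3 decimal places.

0.224 bits

Marginals: p(X) = (0.6700, 0.3300), p(Y) = (0.4500, 0.0800, 0.4700).
I(X;Y) = H(X) + H(Y) − H(X,Y).
H(X) = 0.9149, H(Y) = 1.3219, H(X,Y) = 2.0126.
I(X;Y) = 0.9149 + 1.3219 − 2.0126 = 0.224 bits.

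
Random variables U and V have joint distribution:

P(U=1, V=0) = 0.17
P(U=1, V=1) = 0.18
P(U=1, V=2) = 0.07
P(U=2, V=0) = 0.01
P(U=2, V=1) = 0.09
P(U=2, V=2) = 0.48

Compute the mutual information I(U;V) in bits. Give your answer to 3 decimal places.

Marginals: p(U) = (0.4200, 0.5800), p(V) = (0.1800, 0.2700, 0.5500).
I(U;V) = Σ p(x,y)·log₂[p(x,y)/(p(x)p(y))].
  (1,0): 0.17·log₂(2.2487) = 0.1987
  (1,1): 0.18·log₂(1.5873) = 0.1200
  (1,2): 0.07·log₂(0.3030) = -0.1206
  (2,0): 0.01·log₂(0.0958) = -0.0338
  (2,1): 0.09·log₂(0.5747) = -0.0719
  (2,2): 0.48·log₂(1.5047) = 0.2829
Sum = 0.375 bits.

0.375 bits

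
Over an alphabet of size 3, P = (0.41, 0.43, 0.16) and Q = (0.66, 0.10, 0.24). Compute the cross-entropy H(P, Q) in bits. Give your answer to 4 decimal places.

H(P,Q) = −Σ p·log₂ q.
  −0.41·log₂(0.66) = 0.24578
  −0.43·log₂(0.10) = 1.42843
  −0.16·log₂(0.24) = 0.32942
H(P,Q) = 2.0036 bits.

2.0036 bits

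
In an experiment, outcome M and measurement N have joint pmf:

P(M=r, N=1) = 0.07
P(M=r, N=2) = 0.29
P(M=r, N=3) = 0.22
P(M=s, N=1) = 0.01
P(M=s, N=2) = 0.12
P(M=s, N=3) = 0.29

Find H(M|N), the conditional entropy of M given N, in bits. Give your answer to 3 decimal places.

Chain rule: H(M|N) = H(M,N) − H(N).
Marginals: p(M) = (0.5800, 0.4200), p(N) = (0.0800, 0.4100, 0.5100).
H(M,N) = 2.2184 bits; H(N) = 1.3143 bits.
H(M|N) = 2.2184 − 1.3143 = 0.904 bits.

0.904 bits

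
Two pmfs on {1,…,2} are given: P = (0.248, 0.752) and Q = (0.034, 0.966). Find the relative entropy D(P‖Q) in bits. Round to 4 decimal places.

0.4393 bits

D(P‖Q) = Σ p·log₂(p/q).
  0.248·log₂(0.248/0.034) = 0.71095
  0.752·log₂(0.752/0.966) = -0.27169
D(P‖Q) = 0.4393 bits.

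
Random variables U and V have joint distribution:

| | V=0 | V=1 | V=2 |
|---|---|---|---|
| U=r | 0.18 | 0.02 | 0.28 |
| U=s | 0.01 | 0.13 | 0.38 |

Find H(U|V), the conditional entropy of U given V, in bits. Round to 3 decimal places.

0.791 bits

Marginals: p(U) = (0.4800, 0.5200), p(V) = (0.1900, 0.1500, 0.6600).
H(U|V) = Σ p(V) · H(U|V=·).
  V=0: p=0.1900, H(U|V=0) = 0.2975
  V=1: p=0.1500, H(U|V=1) = 0.5665
  V=2: p=0.6600, H(U|V=2) = 0.9834
Weighted sum = 0.791 bits.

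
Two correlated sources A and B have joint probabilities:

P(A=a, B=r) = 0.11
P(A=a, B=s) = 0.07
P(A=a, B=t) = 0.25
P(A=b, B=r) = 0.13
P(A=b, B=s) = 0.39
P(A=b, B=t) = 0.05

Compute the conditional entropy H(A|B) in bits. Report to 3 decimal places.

0.717 bits

Marginals: p(A) = (0.4300, 0.5700), p(B) = (0.2400, 0.4600, 0.3000).
H(A|B) = Σ p(B) · H(A|B=·).
  B=r: p=0.2400, H(A|B=r) = 0.9950
  B=s: p=0.4600, H(A|B=s) = 0.6153
  B=t: p=0.3000, H(A|B=t) = 0.6500
Weighted sum = 0.717 bits.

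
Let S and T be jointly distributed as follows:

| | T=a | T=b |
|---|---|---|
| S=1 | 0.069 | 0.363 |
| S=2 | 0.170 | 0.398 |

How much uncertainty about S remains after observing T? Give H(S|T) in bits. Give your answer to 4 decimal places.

Marginals: p(S) = (0.4320, 0.5680), p(T) = (0.2390, 0.7610).
H(S|T) = Σ p(T) · H(S|T=·).
  T=a: p=0.2390, H(S|T=a) = 0.8670
  T=b: p=0.7610, H(S|T=b) = 0.9985
Weighted sum = 0.9671 bits.

0.9671 bits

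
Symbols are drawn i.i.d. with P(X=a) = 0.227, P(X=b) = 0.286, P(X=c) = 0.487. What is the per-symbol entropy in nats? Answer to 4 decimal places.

1.0450 nats

H(X) = −Σ p·ln p.
  −(0.227)·ln(0.227) = 0.33660
  −(0.286)·ln(0.286) = 0.35800
  −(0.487)·ln(0.487) = 0.35039
Sum: 0.33660 + 0.35800 + 0.35039 = 1.0450 nats.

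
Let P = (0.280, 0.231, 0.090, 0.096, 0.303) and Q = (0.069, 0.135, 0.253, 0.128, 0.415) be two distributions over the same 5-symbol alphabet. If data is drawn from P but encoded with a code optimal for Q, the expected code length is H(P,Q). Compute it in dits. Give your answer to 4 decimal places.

0.7812 dits

H(P,Q) = −Σ p·log₁₀ q.
  −0.280·log₁₀(0.069) = 0.32512
  −0.231·log₁₀(0.135) = 0.20089
  −0.090·log₁₀(0.253) = 0.05372
  −0.096·log₁₀(0.128) = 0.08571
  −0.303·log₁₀(0.415) = 0.11573
H(P,Q) = 0.7812 dits.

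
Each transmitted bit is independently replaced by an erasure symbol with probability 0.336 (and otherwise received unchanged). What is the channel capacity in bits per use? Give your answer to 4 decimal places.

0.6640 bits

Binary erasure channel: capacity C = 1 − ε.
C = 1 − 0.336 = 0.6640 bits per channel use.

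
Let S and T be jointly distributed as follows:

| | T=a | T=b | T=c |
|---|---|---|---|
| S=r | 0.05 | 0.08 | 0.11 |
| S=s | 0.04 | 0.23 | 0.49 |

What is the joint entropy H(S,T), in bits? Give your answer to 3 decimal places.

2.036 bits

H(S,T) = −Σ p(x,y)·log₂ p(x,y) over all 6 cells.
  cell (r,a): −0.05·log₂0.05 = 0.2161
  cell (r,b): −0.08·log₂0.08 = 0.2915
  cell (r,c): −0.11·log₂0.11 = 0.3503
  cell (s,a): −0.04·log₂0.04 = 0.1858
  cell (s,b): −0.23·log₂0.23 = 0.4877
  cell (s,c): −0.49·log₂0.49 = 0.5043
Sum = 2.036 bits.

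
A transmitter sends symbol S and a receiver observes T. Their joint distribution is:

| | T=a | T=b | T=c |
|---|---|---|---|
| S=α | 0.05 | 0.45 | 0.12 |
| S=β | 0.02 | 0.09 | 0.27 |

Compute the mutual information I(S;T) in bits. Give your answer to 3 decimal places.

Marginals: p(S) = (0.6200, 0.3800), p(T) = (0.0700, 0.5400, 0.3900).
I(S;T) = H(S) + H(T) − H(S,T).
H(S) = 0.9580, H(T) = 1.2784, H(S,T) = 2.0371.
I(S;T) = 0.9580 + 1.2784 − 2.0371 = 0.199 bits.

0.199 bits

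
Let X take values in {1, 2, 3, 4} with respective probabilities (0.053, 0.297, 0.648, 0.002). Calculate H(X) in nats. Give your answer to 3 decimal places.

H(X) = −Σ p·ln p.
  −(0.053)·ln(0.053) = 0.1557
  −(0.297)·ln(0.297) = 0.3606
  −(0.648)·ln(0.648) = 0.2811
  −(0.002)·ln(0.002) = 0.0124
Sum: 0.1557 + 0.3606 + 0.2811 + 0.0124 = 0.810 nats.

0.810 nats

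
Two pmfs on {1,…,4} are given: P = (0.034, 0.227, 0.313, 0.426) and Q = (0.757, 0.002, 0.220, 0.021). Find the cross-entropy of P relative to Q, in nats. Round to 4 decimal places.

H(P,Q) = −Σ p·ln q.
  −0.034·ln(0.757) = 0.00947
  −0.227·ln(0.002) = 1.41072
  −0.313·ln(0.220) = 0.47392
  −0.426·ln(0.021) = 1.64574
H(P,Q) = 3.5398 nats.

3.5398 nats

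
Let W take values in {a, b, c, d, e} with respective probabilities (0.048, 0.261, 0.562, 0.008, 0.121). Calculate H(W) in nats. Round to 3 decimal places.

H(W) = −Σ p·ln p.
  −(0.048)·ln(0.048) = 0.1458
  −(0.261)·ln(0.261) = 0.3506
  −(0.562)·ln(0.562) = 0.3239
  −(0.008)·ln(0.008) = 0.0386
  −(0.121)·ln(0.121) = 0.2555
Sum: 0.1458 + 0.3506 + 0.3239 + 0.0386 + 0.2555 = 1.114 nats.

1.114 nats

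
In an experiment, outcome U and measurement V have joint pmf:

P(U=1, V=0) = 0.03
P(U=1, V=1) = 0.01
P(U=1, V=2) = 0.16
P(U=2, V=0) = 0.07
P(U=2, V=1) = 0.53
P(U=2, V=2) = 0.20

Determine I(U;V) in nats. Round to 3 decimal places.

Marginals: p(U) = (0.2000, 0.8000), p(V) = (0.1000, 0.5400, 0.3600).
I(U;V) = H(U) + H(V) − H(U,V).
H(U) = 0.5004, H(V) = 0.9308, H(U,V) = 1.2890.
I(U;V) = 0.5004 + 0.9308 − 1.2890 = 0.142 nats.

0.142 nats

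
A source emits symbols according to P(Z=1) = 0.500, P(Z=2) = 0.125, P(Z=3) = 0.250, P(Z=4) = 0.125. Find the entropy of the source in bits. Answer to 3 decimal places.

H(Z) = −Σ p·log₂ p.
  −(0.500)·log₂(0.500) = 0.5000
  −(0.125)·log₂(0.125) = 0.3750
  −(0.250)·log₂(0.250) = 0.5000
  −(0.125)·log₂(0.125) = 0.3750
Sum: 0.5000 + 0.3750 + 0.5000 + 0.3750 = 1.750 bits.

1.750 bits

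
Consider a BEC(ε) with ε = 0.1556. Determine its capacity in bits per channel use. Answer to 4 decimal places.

0.8444 bits

Binary erasure channel: capacity C = 1 − ε.
C = 1 − 0.1556 = 0.8444 bits per channel use.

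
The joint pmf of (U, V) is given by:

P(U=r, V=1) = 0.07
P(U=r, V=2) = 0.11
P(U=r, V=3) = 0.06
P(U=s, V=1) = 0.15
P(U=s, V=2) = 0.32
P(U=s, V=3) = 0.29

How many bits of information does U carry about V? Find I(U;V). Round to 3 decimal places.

Marginals: p(U) = (0.2400, 0.7600), p(V) = (0.2200, 0.4300, 0.3500).
I(U;V) = Σ p(x,y)·log₂[p(x,y)/(p(x)p(y))].
  (r,1): 0.07·log₂(1.3258) = 0.0285
  (r,2): 0.11·log₂(1.0659) = 0.0101
  (r,3): 0.06·log₂(0.7143) = -0.0291
  (s,1): 0.15·log₂(0.8971) = -0.0235
  (s,2): 0.32·log₂(0.9792) = -0.0097
  (s,3): 0.29·log₂(1.0902) = 0.0361
Sum = 0.012 bits.

0.012 bits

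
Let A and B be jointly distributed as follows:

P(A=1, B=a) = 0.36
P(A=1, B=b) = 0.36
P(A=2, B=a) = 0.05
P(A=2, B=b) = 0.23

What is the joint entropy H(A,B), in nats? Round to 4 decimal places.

1.2234 nats

H(A,B) = −Σ p(x,y)·ln p(x,y) over all 4 cells.
  cell (1,a): −0.36·ln0.36 = 0.36779
  cell (1,b): −0.36·ln0.36 = 0.36779
  cell (2,a): −0.05·ln0.05 = 0.14979
  cell (2,b): −0.23·ln0.23 = 0.33803
Sum = 1.2234 nats.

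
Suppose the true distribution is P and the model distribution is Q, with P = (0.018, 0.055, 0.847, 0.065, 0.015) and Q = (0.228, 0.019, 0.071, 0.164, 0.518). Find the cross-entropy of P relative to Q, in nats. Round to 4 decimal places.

2.6124 nats

H(P,Q) = −Σ p·ln q.
  −0.018·ln(0.228) = 0.02661
  −0.055·ln(0.019) = 0.21798
  −0.847·ln(0.071) = 2.24038
  −0.065·ln(0.164) = 0.11751
  −0.015·ln(0.518) = 0.00987
H(P,Q) = 2.6124 nats.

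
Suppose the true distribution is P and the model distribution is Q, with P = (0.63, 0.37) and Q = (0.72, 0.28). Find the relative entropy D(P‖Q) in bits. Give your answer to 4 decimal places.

D(P‖Q) = Σ p·log₂(p/q).
  0.63·log₂(0.63/0.72) = -0.12137
  0.37·log₂(0.37/0.28) = 0.14878
D(P‖Q) = 0.0274 bits.

0.0274 bits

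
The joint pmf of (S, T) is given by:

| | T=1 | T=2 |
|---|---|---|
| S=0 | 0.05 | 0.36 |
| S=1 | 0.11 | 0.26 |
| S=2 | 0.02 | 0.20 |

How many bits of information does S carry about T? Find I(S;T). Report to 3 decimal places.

0.039 bits

Marginals: p(S) = (0.4100, 0.3700, 0.2200), p(T) = (0.1800, 0.8200).
I(S;T) = H(S) + H(T) − H(S,T).
H(S) = 1.5387, H(T) = 0.6801, H(S,T) = 2.1795.
I(S;T) = 1.5387 + 0.6801 − 2.1795 = 0.039 bits.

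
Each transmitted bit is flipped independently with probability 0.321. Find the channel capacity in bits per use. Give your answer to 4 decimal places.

0.0945 bits

Binary symmetric channel: C = 1 − h₂(ε) where h₂ is the binary entropy function.
h₂(0.321) = −0.321·log₂0.321 − 0.679·log₂0.679 = 0.9055.
C = 1 − 0.9055 = 0.0945 bits per channel use.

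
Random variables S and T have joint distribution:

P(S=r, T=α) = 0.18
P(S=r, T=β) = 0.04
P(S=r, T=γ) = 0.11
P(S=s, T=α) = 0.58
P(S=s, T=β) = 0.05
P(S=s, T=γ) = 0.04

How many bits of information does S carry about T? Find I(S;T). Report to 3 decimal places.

Marginals: p(S) = (0.3300, 0.6700), p(T) = (0.7600, 0.0900, 0.1500).
I(S;T) = Σ p(x,y)·log₂[p(x,y)/(p(x)p(y))].
  (r,α): 0.18·log₂(0.7177) = -0.0861
  (r,β): 0.04·log₂(1.3468) = 0.0172
  (r,γ): 0.11·log₂(2.2222) = 0.1267
  (s,α): 0.58·log₂(1.1390) = 0.1089
  (s,β): 0.05·log₂(0.8292) = -0.0135
  (s,γ): 0.04·log₂(0.3980) = -0.0532
Sum = 0.100 bits.

0.100 bits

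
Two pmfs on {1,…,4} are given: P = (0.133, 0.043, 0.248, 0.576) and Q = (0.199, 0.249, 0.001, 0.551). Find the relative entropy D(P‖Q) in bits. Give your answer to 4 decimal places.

1.8232 bits

D(P‖Q) = Σ p·log₂(p/q).
  0.133·log₂(0.133/0.199) = -0.07732
  0.043·log₂(0.043/0.249) = -0.10895
  0.248·log₂(0.248/0.001) = 1.97264
  0.576·log₂(0.576/0.551) = 0.03687
D(P‖Q) = 1.8232 bits.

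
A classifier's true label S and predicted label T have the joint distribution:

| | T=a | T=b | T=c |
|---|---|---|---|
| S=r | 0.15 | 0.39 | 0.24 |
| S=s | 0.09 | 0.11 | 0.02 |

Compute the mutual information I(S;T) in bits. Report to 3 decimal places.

0.049 bits

Marginals: p(S) = (0.7800, 0.2200), p(T) = (0.2400, 0.5000, 0.2600).
I(S;T) = Σ p(x,y)·log₂[p(x,y)/(p(x)p(y))].
  (r,a): 0.15·log₂(0.8013) = -0.0479
  (r,b): 0.39·log₂(1.0000) = 0.0000
  (r,c): 0.24·log₂(1.1834) = 0.0583
  (s,a): 0.09·log₂(1.7045) = 0.0692
  (s,b): 0.11·log₂(1.0000) = 0.0000
  (s,c): 0.02·log₂(0.3497) = -0.0303
Sum = 0.049 bits.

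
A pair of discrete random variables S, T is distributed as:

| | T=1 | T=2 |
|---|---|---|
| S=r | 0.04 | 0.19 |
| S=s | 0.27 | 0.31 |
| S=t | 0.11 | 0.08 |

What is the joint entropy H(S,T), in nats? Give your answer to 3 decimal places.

1.606 nats

H(S,T) = −Σ p(x,y)·ln p(x,y) over all 6 cells.
  cell (r,1): −0.04·ln0.04 = 0.1288
  cell (r,2): −0.19·ln0.19 = 0.3155
  cell (s,1): −0.27·ln0.27 = 0.3535
  cell (s,2): −0.31·ln0.31 = 0.3631
  cell (t,1): −0.11·ln0.11 = 0.2428
  cell (t,2): −0.08·ln0.08 = 0.2021
Sum = 1.606 nats.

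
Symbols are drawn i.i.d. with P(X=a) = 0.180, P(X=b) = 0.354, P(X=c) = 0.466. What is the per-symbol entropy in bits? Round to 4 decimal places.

H(X) = −Σ p·log₂ p.
  −(0.180)·log₂(0.180) = 0.44531
  −(0.354)·log₂(0.354) = 0.53036
  −(0.466)·log₂(0.466) = 0.51334
Sum: 0.44531 + 0.53036 + 0.51334 = 1.4890 bits.

1.4890 bits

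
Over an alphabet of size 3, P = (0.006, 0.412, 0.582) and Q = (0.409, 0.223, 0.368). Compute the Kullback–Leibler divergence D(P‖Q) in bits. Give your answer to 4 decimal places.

D(P‖Q) = Σ p·log₂(p/q).
  0.006·log₂(0.006/0.409) = -0.03655
  0.412·log₂(0.412/0.223) = 0.36487
  0.582·log₂(0.582/0.368) = 0.38488
D(P‖Q) = 0.7132 bits.

0.7132 bits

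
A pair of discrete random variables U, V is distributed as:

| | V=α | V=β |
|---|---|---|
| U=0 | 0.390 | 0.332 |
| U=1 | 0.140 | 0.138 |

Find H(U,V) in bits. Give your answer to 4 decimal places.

1.8493 bits

H(U,V) = −Σ p(x,y)·log₂ p(x,y) over all 4 cells.
  cell (0,α): −0.390·log₂0.390 = 0.52980
  cell (0,β): −0.332·log₂0.332 = 0.52813
  cell (1,α): −0.140·log₂0.140 = 0.39711
  cell (1,β): −0.138·log₂0.138 = 0.39430
Sum = 1.8493 bits.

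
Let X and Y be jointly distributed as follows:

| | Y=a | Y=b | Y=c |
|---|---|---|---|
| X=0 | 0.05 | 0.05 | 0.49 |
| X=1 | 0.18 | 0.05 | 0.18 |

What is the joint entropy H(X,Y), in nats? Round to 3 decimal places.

H(X,Y) = −Σ p(x,y)·ln p(x,y) over all 6 cells.
  cell (0,a): −0.05·ln0.05 = 0.1498
  cell (0,b): −0.05·ln0.05 = 0.1498
  cell (0,c): −0.49·ln0.49 = 0.3495
  cell (1,a): −0.18·ln0.18 = 0.3087
  cell (1,b): −0.05·ln0.05 = 0.1498
  cell (1,c): −0.18·ln0.18 = 0.3087
Sum = 1.416 nats.

1.416 nats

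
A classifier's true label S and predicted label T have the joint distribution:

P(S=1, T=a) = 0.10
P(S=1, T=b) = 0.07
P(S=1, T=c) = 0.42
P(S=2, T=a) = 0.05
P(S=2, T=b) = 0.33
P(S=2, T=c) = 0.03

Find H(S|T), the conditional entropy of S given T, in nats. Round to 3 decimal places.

Marginals: p(S) = (0.5900, 0.4100), p(T) = (0.1500, 0.4000, 0.4500).
H(S|T) = Σ p(T) · H(S|T=·).
  T=a: p=0.1500, H(S|T=a) = 0.6365
  T=b: p=0.4000, H(S|T=b) = 0.4637
  T=c: p=0.4500, H(S|T=c) = 0.2449
Weighted sum = 0.391 nats.

0.391 nats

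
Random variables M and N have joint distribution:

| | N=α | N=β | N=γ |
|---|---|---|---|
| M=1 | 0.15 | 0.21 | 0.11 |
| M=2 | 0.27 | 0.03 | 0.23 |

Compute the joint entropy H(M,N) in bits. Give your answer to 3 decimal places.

H(M,N) = −Σ p(x,y)·log₂ p(x,y) over all 6 cells.
  cell (1,α): −0.15·log₂0.15 = 0.4105
  cell (1,β): −0.21·log₂0.21 = 0.4728
  cell (1,γ): −0.11·log₂0.11 = 0.3503
  cell (2,α): −0.27·log₂0.27 = 0.5100
  cell (2,β): −0.03·log₂0.03 = 0.1518
  cell (2,γ): −0.23·log₂0.23 = 0.4877
Sum = 2.383 bits.

2.383 bits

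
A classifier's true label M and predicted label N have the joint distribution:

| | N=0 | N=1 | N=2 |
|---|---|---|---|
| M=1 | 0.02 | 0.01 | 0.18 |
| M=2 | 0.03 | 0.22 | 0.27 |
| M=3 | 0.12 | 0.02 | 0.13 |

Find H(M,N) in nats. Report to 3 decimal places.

H(M,N) = −Σ p(x,y)·ln p(x,y) over all 9 cells.
  cell (1,0): −0.02·ln0.02 = 0.0782
  cell (1,1): −0.01·ln0.01 = 0.0461
  cell (1,2): −0.18·ln0.18 = 0.3087
  cell (2,0): −0.03·ln0.03 = 0.1052
  cell (2,1): −0.22·ln0.22 = 0.3331
  cell (2,2): −0.27·ln0.27 = 0.3535
  cell (3,0): −0.12·ln0.12 = 0.2544
  cell (3,1): −0.02·ln0.02 = 0.0782
  cell (3,2): −0.13·ln0.13 = 0.2652
Sum = 1.823 nats.

1.823 nats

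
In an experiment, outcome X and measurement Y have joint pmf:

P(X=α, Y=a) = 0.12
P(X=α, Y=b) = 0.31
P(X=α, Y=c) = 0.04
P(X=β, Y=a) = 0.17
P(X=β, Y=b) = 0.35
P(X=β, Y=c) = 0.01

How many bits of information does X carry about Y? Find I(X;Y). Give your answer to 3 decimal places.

0.019 bits

Marginals: p(X) = (0.4700, 0.5300), p(Y) = (0.2900, 0.6600, 0.0500).
I(X;Y) = H(X) + H(Y) − H(X,Y).
H(X) = 0.9974, H(Y) = 1.1296, H(X,Y) = 2.1077.
I(X;Y) = 0.9974 + 1.1296 − 2.1077 = 0.019 bits.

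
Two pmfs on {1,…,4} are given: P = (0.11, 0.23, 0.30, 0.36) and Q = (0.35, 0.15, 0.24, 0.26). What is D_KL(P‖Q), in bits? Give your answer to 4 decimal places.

0.2237 bits

D(P‖Q) = Σ p·log₂(p/q).
  0.11·log₂(0.11/0.35) = -0.18368
  0.23·log₂(0.23/0.15) = 0.14183
  0.30·log₂(0.30/0.24) = 0.09658
  0.36·log₂(0.36/0.26) = 0.16901
D(P‖Q) = 0.2237 bits.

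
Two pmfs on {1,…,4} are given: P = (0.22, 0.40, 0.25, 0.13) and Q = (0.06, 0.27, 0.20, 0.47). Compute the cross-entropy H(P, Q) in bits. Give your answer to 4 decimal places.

2.3706 bits

H(P,Q) = −Σ p·log₂ q.
  −0.22·log₂(0.06) = 0.89296
  −0.40·log₂(0.27) = 0.75559
  −0.25·log₂(0.20) = 0.58048
  −0.13·log₂(0.47) = 0.14160
H(P,Q) = 2.3706 bits.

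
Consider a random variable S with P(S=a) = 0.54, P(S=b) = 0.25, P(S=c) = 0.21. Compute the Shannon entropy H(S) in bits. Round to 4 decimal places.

1.4529 bits

H(S) = −Σ p·log₂ p.
  −(0.54)·log₂(0.54) = 0.48004
  −(0.25)·log₂(0.25) = 0.50000
  −(0.21)·log₂(0.21) = 0.47282
Sum: 0.48004 + 0.50000 + 0.47282 = 1.4529 bits.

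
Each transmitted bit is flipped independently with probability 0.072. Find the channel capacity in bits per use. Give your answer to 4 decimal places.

0.6267 bits

Binary symmetric channel: C = 1 − h₂(ε) where h₂ is the binary entropy function.
h₂(0.072) = −0.072·log₂0.072 − 0.928·log₂0.928 = 0.3733.
C = 1 − 0.3733 = 0.6267 bits per channel use.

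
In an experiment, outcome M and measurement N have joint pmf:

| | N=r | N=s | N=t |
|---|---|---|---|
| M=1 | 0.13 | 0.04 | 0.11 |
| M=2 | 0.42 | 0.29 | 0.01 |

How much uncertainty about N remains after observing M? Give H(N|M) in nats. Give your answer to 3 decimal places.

Marginals: p(M) = (0.2800, 0.7200), p(N) = (0.5500, 0.3300, 0.1200).
H(N|M) = Σ p(M) · H(N|M=·).
  M=1: p=0.2800, H(N|M=1) = 1.0013
  M=2: p=0.7200, H(N|M=2) = 0.7401
Weighted sum = 0.813 nats.

0.813 nats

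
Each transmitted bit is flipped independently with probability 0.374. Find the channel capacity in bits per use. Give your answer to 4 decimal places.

0.0463 bits

Binary symmetric channel: C = 1 − h₂(ε) where h₂ is the binary entropy function.
h₂(0.374) = −0.374·log₂0.374 − 0.626·log₂0.626 = 0.9537.
C = 1 − 0.9537 = 0.0463 bits per channel use.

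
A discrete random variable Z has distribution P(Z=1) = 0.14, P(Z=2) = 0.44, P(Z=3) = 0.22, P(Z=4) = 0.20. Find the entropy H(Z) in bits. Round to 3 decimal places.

1.863 bits

H(Z) = −Σ p·log₂ p.
  −(0.14)·log₂(0.14) = 0.3971
  −(0.44)·log₂(0.44) = 0.5211
  −(0.22)·log₂(0.22) = 0.4806
  −(0.20)·log₂(0.20) = 0.4644
Sum: 0.3971 + 0.5211 + 0.4806 + 0.4644 = 1.863 bits.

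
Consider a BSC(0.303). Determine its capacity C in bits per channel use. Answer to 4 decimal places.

0.1151 bits

Binary symmetric channel: C = 1 − h₂(ε) where h₂ is the binary entropy function.
h₂(0.303) = −0.303·log₂0.303 − 0.697·log₂0.697 = 0.8849.
C = 1 − 0.8849 = 0.1151 bits per channel use.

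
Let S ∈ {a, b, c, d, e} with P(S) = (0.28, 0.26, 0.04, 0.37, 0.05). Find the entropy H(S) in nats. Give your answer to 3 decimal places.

H(S) = −Σ p·ln p.
  −(0.28)·ln(0.28) = 0.3564
  −(0.26)·ln(0.26) = 0.3502
  −(0.04)·ln(0.04) = 0.1288
  −(0.37)·ln(0.37) = 0.3679
  −(0.05)·ln(0.05) = 0.1498
Sum: 0.3564 + 0.3502 + 0.1288 + 0.3679 + 0.1498 = 1.353 nats.

1.353 nats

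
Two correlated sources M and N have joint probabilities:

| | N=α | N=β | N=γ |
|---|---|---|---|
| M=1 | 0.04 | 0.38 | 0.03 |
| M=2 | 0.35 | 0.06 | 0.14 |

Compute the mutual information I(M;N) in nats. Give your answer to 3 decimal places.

Marginals: p(M) = (0.4500, 0.5500), p(N) = (0.3900, 0.4400, 0.1700).
I(M;N) = Σ p(x,y)·ln[p(x,y)/(p(x)p(y))].
  (1,α): 0.04·ln(0.2279) = -0.0592
  (1,β): 0.38·ln(1.9192) = 0.2477
  (1,γ): 0.03·ln(0.3922) = -0.0281
  (2,α): 0.35·ln(1.6317) = 0.1714
  (2,β): 0.06·ln(0.2479) = -0.0837
  (2,γ): 0.14·ln(1.4973) = 0.0565
Sum = 0.305 nats.

0.305 nats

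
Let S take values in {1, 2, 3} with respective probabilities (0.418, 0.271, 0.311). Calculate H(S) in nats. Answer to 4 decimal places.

1.0817 nats

H(S) = −Σ p·ln p.
  −(0.418)·ln(0.418) = 0.36461
  −(0.271)·ln(0.271) = 0.35383
  −(0.311)·ln(0.311) = 0.36324
Sum: 0.36461 + 0.35383 + 0.36324 = 1.0817 nats.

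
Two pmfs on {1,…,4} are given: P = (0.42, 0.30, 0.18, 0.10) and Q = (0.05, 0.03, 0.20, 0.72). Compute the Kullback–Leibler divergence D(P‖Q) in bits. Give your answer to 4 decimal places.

1.9740 bits

D(P‖Q) = Σ p·log₂(p/q).
  0.42·log₂(0.42/0.05) = 1.28956
  0.30·log₂(0.30/0.03) = 0.99658
  0.18·log₂(0.18/0.20) = -0.02736
  0.10·log₂(0.10/0.72) = -0.28480
D(P‖Q) = 1.9740 bits.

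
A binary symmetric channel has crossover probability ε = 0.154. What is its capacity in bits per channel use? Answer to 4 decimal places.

0.3802 bits

Binary symmetric channel: C = 1 − h₂(ε) where h₂ is the binary entropy function.
h₂(0.154) = −0.154·log₂0.154 − 0.846·log₂0.846 = 0.6198.
C = 1 − 0.6198 = 0.3802 bits per channel use.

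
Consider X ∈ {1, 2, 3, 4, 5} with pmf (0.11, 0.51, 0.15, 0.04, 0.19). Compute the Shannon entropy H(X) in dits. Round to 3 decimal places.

0.571 dits

H(X) = −Σ p·log₁₀ p.
  −(0.11)·log₁₀(0.11) = 0.1054
  −(0.51)·log₁₀(0.51) = 0.1491
  −(0.15)·log₁₀(0.15) = 0.1236
  −(0.04)·log₁₀(0.04) = 0.0559
  −(0.19)·log₁₀(0.19) = 0.1370
Sum: 0.1054 + 0.1491 + 0.1236 + 0.0559 + 0.1370 = 0.571 dits.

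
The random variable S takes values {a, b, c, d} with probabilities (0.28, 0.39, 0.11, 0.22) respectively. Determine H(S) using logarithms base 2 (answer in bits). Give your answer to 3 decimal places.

H(S) = −Σ p·log₂ p.
  −(0.28)·log₂(0.28) = 0.5142
  −(0.39)·log₂(0.39) = 0.5298
  −(0.11)·log₂(0.11) = 0.3503
  −(0.22)·log₂(0.22) = 0.4806
Sum: 0.5142 + 0.5298 + 0.3503 + 0.4806 = 1.875 bits.

1.875 bits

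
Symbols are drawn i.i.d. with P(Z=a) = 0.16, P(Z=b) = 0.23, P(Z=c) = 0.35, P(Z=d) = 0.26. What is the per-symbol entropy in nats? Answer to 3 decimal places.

H(Z) = −Σ p·ln p.
  −(0.16)·ln(0.16) = 0.2932
  −(0.23)·ln(0.23) = 0.3380
  −(0.35)·ln(0.35) = 0.3674
  −(0.26)·ln(0.26) = 0.3502
Sum: 0.2932 + 0.3380 + 0.3674 + 0.3502 = 1.349 nats.

1.349 nats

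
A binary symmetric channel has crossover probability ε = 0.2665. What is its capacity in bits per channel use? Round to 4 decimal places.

Binary symmetric channel: C = 1 − h₂(ε) where h₂ is the binary entropy function.
h₂(0.2665) = −0.2665·log₂0.2665 − 0.7335·log₂0.7335 = 0.8364.
C = 1 − 0.8364 = 0.1636 bits per channel use.

0.1636 bits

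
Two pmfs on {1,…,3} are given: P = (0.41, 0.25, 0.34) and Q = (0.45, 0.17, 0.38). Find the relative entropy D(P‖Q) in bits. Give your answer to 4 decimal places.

D(P‖Q) = Σ p·log₂(p/q).
  0.41·log₂(0.41/0.45) = -0.05506
  0.25·log₂(0.25/0.17) = 0.13910
  0.34·log₂(0.34/0.38) = -0.05456
D(P‖Q) = 0.0295 bits.

0.0295 bits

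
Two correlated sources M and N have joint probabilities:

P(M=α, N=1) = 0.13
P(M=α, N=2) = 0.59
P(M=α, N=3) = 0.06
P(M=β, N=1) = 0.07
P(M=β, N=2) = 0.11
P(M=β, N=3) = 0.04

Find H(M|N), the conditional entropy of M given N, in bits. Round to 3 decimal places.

Marginals: p(M) = (0.7800, 0.2200), p(N) = (0.2000, 0.7000, 0.1000).
H(M|N) = Σ p(N) · H(M|N=·).
  N=1: p=0.2000, H(M|N=1) = 0.9341
  N=2: p=0.7000, H(M|N=2) = 0.6274
  N=3: p=0.1000, H(M|N=3) = 0.9710
Weighted sum = 0.723 bits.

0.723 bits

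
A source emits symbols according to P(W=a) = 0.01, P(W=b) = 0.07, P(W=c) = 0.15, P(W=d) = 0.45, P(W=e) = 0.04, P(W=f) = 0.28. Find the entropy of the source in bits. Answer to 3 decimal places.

H(W) = −Σ p·log₂ p.
  −(0.01)·log₂(0.01) = 0.0664
  −(0.07)·log₂(0.07) = 0.2686
  −(0.15)·log₂(0.15) = 0.4105
  −(0.45)·log₂(0.45) = 0.5184
  −(0.04)·log₂(0.04) = 0.1858
  −(0.28)·log₂(0.28) = 0.5142
Sum: 0.0664 + 0.2686 + 0.4105 + 0.5184 + 0.1858 + 0.5142 = 1.964 bits.

1.964 bits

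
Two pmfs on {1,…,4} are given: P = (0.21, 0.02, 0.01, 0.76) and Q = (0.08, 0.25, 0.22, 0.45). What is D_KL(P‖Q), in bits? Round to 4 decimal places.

0.7495 bits

D(P‖Q) = Σ p·log₂(p/q).
  0.21·log₂(0.21/0.08) = 0.29239
  0.02·log₂(0.02/0.25) = -0.07288
  0.01·log₂(0.01/0.22) = -0.04459
  0.76·log₂(0.76/0.45) = 0.57462
D(P‖Q) = 0.7495 bits.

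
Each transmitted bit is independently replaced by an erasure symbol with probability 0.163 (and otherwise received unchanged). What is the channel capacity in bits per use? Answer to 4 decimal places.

0.8370 bits

Binary erasure channel: capacity C = 1 − ε.
C = 1 − 0.163 = 0.8370 bits per channel use.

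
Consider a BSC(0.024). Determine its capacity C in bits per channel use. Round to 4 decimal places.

0.8367 bits

Binary symmetric channel: C = 1 − h₂(ε) where h₂ is the binary entropy function.
h₂(0.024) = −0.024·log₂0.024 − 0.976·log₂0.976 = 0.1633.
C = 1 − 0.1633 = 0.8367 bits per channel use.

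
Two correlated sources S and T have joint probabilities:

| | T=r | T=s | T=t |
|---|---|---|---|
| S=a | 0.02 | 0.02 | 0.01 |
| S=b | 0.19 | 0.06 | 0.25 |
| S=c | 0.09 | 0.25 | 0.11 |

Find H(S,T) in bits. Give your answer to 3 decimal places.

2.654 bits

H(S,T) = −Σ p(x,y)·log₂ p(x,y) over all 9 cells.
  cell (a,r): −0.02·log₂0.02 = 0.1129
  cell (a,s): −0.02·log₂0.02 = 0.1129
  cell (a,t): −0.01·log₂0.01 = 0.0664
  cell (b,r): −0.19·log₂0.19 = 0.4552
  cell (b,s): −0.06·log₂0.06 = 0.2435
  cell (b,t): −0.25·log₂0.25 = 0.5000
  cell (c,r): −0.09·log₂0.09 = 0.3127
  cell (c,s): −0.25·log₂0.25 = 0.5000
  cell (c,t): −0.11·log₂0.11 = 0.3503
Sum = 2.654 bits.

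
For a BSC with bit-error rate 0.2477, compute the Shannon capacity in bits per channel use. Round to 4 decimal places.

Binary symmetric channel: C = 1 − h₂(ε) where h₂ is the binary entropy function.
h₂(0.2477) = −0.2477·log₂0.2477 − 0.7523·log₂0.7523 = 0.8076.
C = 1 − 0.8076 = 0.1924 bits per channel use.

0.1924 bits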